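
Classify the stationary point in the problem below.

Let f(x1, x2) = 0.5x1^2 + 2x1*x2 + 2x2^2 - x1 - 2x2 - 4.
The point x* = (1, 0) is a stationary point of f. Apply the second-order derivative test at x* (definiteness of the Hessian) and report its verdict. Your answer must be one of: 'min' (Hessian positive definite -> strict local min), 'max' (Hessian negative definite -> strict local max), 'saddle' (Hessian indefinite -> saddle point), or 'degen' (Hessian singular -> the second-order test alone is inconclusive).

Compute the Hessian H = grad^2 f:
  H = [[1, 2], [2, 4]]
Verify stationarity: grad f(x*) = H x* + g = (0, 0).
Eigenvalues of H: 0, 5.
H has a zero eigenvalue (singular; positive semidefinite but not definite), so H is neither positive definite, negative definite, nor indefinite. The second-order test alone is inconclusive -> degen.
(Indeed, f is constant along the null direction of H through x*, so x* is not a strict local extremum.)

degen


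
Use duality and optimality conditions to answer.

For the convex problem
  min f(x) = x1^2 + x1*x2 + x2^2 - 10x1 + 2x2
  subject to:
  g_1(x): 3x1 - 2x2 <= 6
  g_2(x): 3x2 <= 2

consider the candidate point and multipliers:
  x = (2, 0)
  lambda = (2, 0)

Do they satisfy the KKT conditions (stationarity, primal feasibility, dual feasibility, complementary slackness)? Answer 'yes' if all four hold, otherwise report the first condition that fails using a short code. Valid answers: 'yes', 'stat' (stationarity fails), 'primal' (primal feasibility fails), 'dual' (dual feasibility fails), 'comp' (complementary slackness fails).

Gradient of f: grad f(x) = Q x + c = (-6, 4)
Constraint values g_i(x) = a_i^T x - b_i:
  g_1((2, 0)) = 0
  g_2((2, 0)) = -2
Stationarity residual: grad f(x) + sum_i lambda_i a_i = (0, 0)
  -> stationarity OK
Primal feasibility (all g_i <= 0): OK
Dual feasibility (all lambda_i >= 0): OK
Complementary slackness (lambda_i * g_i(x) = 0 for all i): OK

Verdict: yes, KKT holds.

yes


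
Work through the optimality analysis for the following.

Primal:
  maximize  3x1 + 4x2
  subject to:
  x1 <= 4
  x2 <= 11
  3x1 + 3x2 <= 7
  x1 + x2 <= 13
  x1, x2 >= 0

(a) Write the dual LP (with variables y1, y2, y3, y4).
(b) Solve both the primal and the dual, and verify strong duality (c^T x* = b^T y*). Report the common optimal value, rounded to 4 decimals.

The standard primal-dual pair for 'max c^T x s.t. A x <= b, x >= 0' is:
  Dual:  min b^T y  s.t.  A^T y >= c,  y >= 0.

So the dual LP is:
  minimize  4y1 + 11y2 + 7y3 + 13y4
  subject to:
    y1 + 3y3 + y4 >= 3
    y2 + 3y3 + y4 >= 4
    y1, y2, y3, y4 >= 0

Solving the primal: x* = (0, 2.3333).
  primal value c^T x* = 9.3333.
Solving the dual: y* = (0, 0, 1.3333, 0).
  dual value b^T y* = 9.3333.
Strong duality: c^T x* = b^T y*. Confirmed.

9.3333


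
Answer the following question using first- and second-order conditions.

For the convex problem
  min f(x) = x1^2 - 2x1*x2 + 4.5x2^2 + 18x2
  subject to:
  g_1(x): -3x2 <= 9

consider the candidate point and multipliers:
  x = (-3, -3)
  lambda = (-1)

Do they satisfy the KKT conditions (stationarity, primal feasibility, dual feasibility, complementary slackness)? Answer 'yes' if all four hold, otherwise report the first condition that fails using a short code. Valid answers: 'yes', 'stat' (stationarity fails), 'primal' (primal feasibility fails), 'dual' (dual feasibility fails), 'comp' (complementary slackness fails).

Gradient of f: grad f(x) = Q x + c = (0, -3)
Constraint values g_i(x) = a_i^T x - b_i:
  g_1((-3, -3)) = 0
Stationarity residual: grad f(x) + sum_i lambda_i a_i = (0, 0)
  -> stationarity OK
Primal feasibility (all g_i <= 0): OK
Dual feasibility (all lambda_i >= 0): FAILS
Complementary slackness (lambda_i * g_i(x) = 0 for all i): OK

Verdict: the first failing condition is dual_feasibility -> dual.

dual


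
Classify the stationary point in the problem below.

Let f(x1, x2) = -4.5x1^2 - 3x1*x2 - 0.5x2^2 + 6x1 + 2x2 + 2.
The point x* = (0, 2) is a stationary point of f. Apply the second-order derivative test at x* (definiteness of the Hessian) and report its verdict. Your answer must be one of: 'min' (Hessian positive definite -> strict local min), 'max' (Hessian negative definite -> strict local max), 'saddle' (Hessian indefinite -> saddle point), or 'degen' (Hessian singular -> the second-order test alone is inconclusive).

Compute the Hessian H = grad^2 f:
  H = [[-9, -3], [-3, -1]]
Verify stationarity: grad f(x*) = H x* + g = (0, 0).
Eigenvalues of H: -10, 0.
H has a zero eigenvalue (singular; negative semidefinite but not definite), so H is neither positive definite, negative definite, nor indefinite. The second-order test alone is inconclusive -> degen.
(Indeed, f is constant along the null direction of H through x*, so x* is not a strict local extremum.)

degen


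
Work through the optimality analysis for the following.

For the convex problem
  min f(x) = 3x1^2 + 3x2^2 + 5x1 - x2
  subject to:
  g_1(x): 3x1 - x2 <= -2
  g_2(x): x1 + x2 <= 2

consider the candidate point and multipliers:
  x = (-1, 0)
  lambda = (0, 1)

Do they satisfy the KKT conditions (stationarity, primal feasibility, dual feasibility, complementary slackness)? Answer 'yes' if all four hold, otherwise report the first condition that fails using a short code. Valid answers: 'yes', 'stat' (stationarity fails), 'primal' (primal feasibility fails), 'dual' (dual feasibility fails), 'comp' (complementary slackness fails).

Gradient of f: grad f(x) = Q x + c = (-1, -1)
Constraint values g_i(x) = a_i^T x - b_i:
  g_1((-1, 0)) = -1
  g_2((-1, 0)) = -3
Stationarity residual: grad f(x) + sum_i lambda_i a_i = (0, 0)
  -> stationarity OK
Primal feasibility (all g_i <= 0): OK
Dual feasibility (all lambda_i >= 0): OK
Complementary slackness (lambda_i * g_i(x) = 0 for all i): FAILS

Verdict: the first failing condition is complementary_slackness -> comp.

comp


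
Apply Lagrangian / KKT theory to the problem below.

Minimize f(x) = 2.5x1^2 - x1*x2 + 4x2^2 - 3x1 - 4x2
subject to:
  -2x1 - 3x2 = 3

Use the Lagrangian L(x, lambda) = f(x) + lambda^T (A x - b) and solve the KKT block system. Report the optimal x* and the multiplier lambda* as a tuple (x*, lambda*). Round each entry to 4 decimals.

Form the Lagrangian:
  L(x, lambda) = (1/2) x^T Q x + c^T x + lambda^T (A x - b)
Stationarity (grad_x L = 0): Q x + c + A^T lambda = 0.
Primal feasibility: A x = b.

This gives the KKT block system:
  [ Q   A^T ] [ x     ]   [-c ]
  [ A    0  ] [ lambda ] = [ b ]

Solving the linear system:
  x*      = (-0.6067, -0.5955)
  lambda* = (-2.7191)
  f(x*)   = 6.1798

x* = (-0.6067, -0.5955), lambda* = (-2.7191)


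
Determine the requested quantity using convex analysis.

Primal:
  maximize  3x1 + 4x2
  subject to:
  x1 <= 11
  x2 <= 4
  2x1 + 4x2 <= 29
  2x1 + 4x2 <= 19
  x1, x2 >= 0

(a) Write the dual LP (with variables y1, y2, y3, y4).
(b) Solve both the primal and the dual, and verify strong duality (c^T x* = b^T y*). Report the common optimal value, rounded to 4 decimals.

The standard primal-dual pair for 'max c^T x s.t. A x <= b, x >= 0' is:
  Dual:  min b^T y  s.t.  A^T y >= c,  y >= 0.

So the dual LP is:
  minimize  11y1 + 4y2 + 29y3 + 19y4
  subject to:
    y1 + 2y3 + 2y4 >= 3
    y2 + 4y3 + 4y4 >= 4
    y1, y2, y3, y4 >= 0

Solving the primal: x* = (9.5, 0).
  primal value c^T x* = 28.5.
Solving the dual: y* = (0, 0, 0, 1.5).
  dual value b^T y* = 28.5.
Strong duality: c^T x* = b^T y*. Confirmed.

28.5


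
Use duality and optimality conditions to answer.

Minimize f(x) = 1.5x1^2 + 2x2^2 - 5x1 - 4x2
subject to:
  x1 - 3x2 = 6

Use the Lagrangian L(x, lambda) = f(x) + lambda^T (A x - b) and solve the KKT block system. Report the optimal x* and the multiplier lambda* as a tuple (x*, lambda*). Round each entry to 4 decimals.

Form the Lagrangian:
  L(x, lambda) = (1/2) x^T Q x + c^T x + lambda^T (A x - b)
Stationarity (grad_x L = 0): Q x + c + A^T lambda = 0.
Primal feasibility: A x = b.

This gives the KKT block system:
  [ Q   A^T ] [ x     ]   [-c ]
  [ A    0  ] [ lambda ] = [ b ]

Solving the linear system:
  x*      = (2.6129, -1.129)
  lambda* = (-2.8387)
  f(x*)   = 4.2419

x* = (2.6129, -1.129), lambda* = (-2.8387)


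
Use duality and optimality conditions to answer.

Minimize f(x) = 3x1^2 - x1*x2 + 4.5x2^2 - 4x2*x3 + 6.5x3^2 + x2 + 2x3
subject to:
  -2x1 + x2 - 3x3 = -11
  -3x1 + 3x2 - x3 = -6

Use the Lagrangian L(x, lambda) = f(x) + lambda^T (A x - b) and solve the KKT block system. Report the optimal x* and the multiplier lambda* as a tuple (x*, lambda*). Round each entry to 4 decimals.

Form the Lagrangian:
  L(x, lambda) = (1/2) x^T Q x + c^T x + lambda^T (A x - b)
Stationarity (grad_x L = 0): Q x + c + A^T lambda = 0.
Primal feasibility: A x = b.

This gives the KKT block system:
  [ Q   A^T ] [ x     ]   [-c ]
  [ A    0  ] [ lambda ] = [ b ]

Solving the linear system:
  x*      = (2.2745, 1.1152, 2.522)
  lambda* = (11.2064, -3.2936)
  f(x*)   = 54.8342

x* = (2.2745, 1.1152, 2.522), lambda* = (11.2064, -3.2936)


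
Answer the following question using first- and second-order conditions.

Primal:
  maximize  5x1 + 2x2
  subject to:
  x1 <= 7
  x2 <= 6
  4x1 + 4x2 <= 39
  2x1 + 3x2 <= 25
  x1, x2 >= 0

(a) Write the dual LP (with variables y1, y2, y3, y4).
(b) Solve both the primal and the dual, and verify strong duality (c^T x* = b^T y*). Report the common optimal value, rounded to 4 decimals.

The standard primal-dual pair for 'max c^T x s.t. A x <= b, x >= 0' is:
  Dual:  min b^T y  s.t.  A^T y >= c,  y >= 0.

So the dual LP is:
  minimize  7y1 + 6y2 + 39y3 + 25y4
  subject to:
    y1 + 4y3 + 2y4 >= 5
    y2 + 4y3 + 3y4 >= 2
    y1, y2, y3, y4 >= 0

Solving the primal: x* = (7, 2.75).
  primal value c^T x* = 40.5.
Solving the dual: y* = (3, 0, 0.5, 0).
  dual value b^T y* = 40.5.
Strong duality: c^T x* = b^T y*. Confirmed.

40.5


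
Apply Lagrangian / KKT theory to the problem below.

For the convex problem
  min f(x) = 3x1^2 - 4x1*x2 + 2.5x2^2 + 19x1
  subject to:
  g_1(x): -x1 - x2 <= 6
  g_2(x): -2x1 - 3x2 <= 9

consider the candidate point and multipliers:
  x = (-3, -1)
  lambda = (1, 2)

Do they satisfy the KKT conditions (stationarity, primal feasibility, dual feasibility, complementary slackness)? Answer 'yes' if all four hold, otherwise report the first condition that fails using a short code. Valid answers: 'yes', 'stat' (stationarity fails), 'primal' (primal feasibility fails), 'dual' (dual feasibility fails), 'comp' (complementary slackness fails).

Gradient of f: grad f(x) = Q x + c = (5, 7)
Constraint values g_i(x) = a_i^T x - b_i:
  g_1((-3, -1)) = -2
  g_2((-3, -1)) = 0
Stationarity residual: grad f(x) + sum_i lambda_i a_i = (0, 0)
  -> stationarity OK
Primal feasibility (all g_i <= 0): OK
Dual feasibility (all lambda_i >= 0): OK
Complementary slackness (lambda_i * g_i(x) = 0 for all i): FAILS

Verdict: the first failing condition is complementary_slackness -> comp.

comp


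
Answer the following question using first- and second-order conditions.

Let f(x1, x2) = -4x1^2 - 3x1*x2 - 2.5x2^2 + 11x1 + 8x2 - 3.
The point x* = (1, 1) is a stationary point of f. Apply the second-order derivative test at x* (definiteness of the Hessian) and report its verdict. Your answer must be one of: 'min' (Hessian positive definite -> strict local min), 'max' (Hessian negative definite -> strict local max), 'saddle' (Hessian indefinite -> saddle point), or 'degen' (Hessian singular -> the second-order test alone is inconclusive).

Compute the Hessian H = grad^2 f:
  H = [[-8, -3], [-3, -5]]
Verify stationarity: grad f(x*) = H x* + g = (0, 0).
Eigenvalues of H: -9.8541, -3.1459.
Both eigenvalues < 0, so H is negative definite -> x* is a strict local max.

max


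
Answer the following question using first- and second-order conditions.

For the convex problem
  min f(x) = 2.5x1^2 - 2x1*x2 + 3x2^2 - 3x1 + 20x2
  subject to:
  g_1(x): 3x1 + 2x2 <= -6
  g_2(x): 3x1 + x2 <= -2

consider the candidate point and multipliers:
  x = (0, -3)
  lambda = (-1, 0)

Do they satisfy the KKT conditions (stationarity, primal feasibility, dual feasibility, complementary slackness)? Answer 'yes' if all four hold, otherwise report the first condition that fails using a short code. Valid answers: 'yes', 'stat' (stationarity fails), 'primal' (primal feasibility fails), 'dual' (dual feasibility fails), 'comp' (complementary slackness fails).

Gradient of f: grad f(x) = Q x + c = (3, 2)
Constraint values g_i(x) = a_i^T x - b_i:
  g_1((0, -3)) = 0
  g_2((0, -3)) = -1
Stationarity residual: grad f(x) + sum_i lambda_i a_i = (0, 0)
  -> stationarity OK
Primal feasibility (all g_i <= 0): OK
Dual feasibility (all lambda_i >= 0): FAILS
Complementary slackness (lambda_i * g_i(x) = 0 for all i): OK

Verdict: the first failing condition is dual_feasibility -> dual.

dual


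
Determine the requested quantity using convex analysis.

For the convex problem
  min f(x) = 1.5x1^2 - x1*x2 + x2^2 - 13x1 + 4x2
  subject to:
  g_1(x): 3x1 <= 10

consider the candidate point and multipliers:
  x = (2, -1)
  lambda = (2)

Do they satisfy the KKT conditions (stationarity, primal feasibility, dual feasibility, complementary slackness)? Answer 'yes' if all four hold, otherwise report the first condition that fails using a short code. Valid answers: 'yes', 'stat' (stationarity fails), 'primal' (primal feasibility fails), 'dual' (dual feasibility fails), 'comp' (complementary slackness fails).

Gradient of f: grad f(x) = Q x + c = (-6, 0)
Constraint values g_i(x) = a_i^T x - b_i:
  g_1((2, -1)) = -4
Stationarity residual: grad f(x) + sum_i lambda_i a_i = (0, 0)
  -> stationarity OK
Primal feasibility (all g_i <= 0): OK
Dual feasibility (all lambda_i >= 0): OK
Complementary slackness (lambda_i * g_i(x) = 0 for all i): FAILS

Verdict: the first failing condition is complementary_slackness -> comp.

comp


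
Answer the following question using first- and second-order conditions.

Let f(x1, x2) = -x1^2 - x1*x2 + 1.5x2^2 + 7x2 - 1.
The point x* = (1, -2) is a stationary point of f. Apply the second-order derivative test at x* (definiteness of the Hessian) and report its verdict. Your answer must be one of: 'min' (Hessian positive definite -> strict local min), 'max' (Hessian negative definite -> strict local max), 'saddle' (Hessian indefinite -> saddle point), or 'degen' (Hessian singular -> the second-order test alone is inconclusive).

Compute the Hessian H = grad^2 f:
  H = [[-2, -1], [-1, 3]]
Verify stationarity: grad f(x*) = H x* + g = (0, 0).
Eigenvalues of H: -2.1926, 3.1926.
Eigenvalues have mixed signs, so H is indefinite -> x* is a saddle point.

saddle


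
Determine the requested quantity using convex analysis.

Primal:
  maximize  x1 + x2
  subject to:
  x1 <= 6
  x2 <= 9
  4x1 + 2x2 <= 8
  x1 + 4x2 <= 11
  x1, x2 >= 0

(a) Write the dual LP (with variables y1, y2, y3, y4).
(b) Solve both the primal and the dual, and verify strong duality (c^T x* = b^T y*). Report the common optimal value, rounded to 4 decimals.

The standard primal-dual pair for 'max c^T x s.t. A x <= b, x >= 0' is:
  Dual:  min b^T y  s.t.  A^T y >= c,  y >= 0.

So the dual LP is:
  minimize  6y1 + 9y2 + 8y3 + 11y4
  subject to:
    y1 + 4y3 + y4 >= 1
    y2 + 2y3 + 4y4 >= 1
    y1, y2, y3, y4 >= 0

Solving the primal: x* = (0.7143, 2.5714).
  primal value c^T x* = 3.2857.
Solving the dual: y* = (0, 0, 0.2143, 0.1429).
  dual value b^T y* = 3.2857.
Strong duality: c^T x* = b^T y*. Confirmed.

3.2857


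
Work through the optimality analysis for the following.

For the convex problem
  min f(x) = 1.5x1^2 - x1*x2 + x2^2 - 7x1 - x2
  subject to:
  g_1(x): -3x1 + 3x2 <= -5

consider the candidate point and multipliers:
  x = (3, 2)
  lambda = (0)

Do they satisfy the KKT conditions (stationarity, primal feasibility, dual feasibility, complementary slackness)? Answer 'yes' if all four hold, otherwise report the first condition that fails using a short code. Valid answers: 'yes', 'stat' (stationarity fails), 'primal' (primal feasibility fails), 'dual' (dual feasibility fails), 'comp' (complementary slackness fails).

Gradient of f: grad f(x) = Q x + c = (0, 0)
Constraint values g_i(x) = a_i^T x - b_i:
  g_1((3, 2)) = 2
Stationarity residual: grad f(x) + sum_i lambda_i a_i = (0, 0)
  -> stationarity OK
Primal feasibility (all g_i <= 0): FAILS
Dual feasibility (all lambda_i >= 0): OK
Complementary slackness (lambda_i * g_i(x) = 0 for all i): OK

Verdict: the first failing condition is primal_feasibility -> primal.

primal


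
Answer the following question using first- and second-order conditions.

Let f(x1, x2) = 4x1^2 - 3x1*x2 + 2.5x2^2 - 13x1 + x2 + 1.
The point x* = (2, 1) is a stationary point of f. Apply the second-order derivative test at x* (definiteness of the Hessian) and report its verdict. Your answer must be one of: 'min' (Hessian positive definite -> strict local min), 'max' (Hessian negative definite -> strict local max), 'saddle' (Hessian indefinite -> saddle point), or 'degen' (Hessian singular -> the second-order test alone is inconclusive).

Compute the Hessian H = grad^2 f:
  H = [[8, -3], [-3, 5]]
Verify stationarity: grad f(x*) = H x* + g = (0, 0).
Eigenvalues of H: 3.1459, 9.8541.
Both eigenvalues > 0, so H is positive definite -> x* is a strict local min.

min


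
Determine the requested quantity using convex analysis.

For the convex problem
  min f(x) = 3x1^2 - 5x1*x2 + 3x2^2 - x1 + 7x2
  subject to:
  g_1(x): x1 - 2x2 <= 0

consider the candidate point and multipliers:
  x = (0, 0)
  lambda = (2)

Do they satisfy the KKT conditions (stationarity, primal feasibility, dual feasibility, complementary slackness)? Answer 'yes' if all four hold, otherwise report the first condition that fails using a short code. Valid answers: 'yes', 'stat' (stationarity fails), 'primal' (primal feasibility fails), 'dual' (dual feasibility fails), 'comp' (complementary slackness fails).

Gradient of f: grad f(x) = Q x + c = (-1, 7)
Constraint values g_i(x) = a_i^T x - b_i:
  g_1((0, 0)) = 0
Stationarity residual: grad f(x) + sum_i lambda_i a_i = (1, 3)
  -> stationarity FAILS
Primal feasibility (all g_i <= 0): OK
Dual feasibility (all lambda_i >= 0): OK
Complementary slackness (lambda_i * g_i(x) = 0 for all i): OK

Verdict: the first failing condition is stationarity -> stat.

stat


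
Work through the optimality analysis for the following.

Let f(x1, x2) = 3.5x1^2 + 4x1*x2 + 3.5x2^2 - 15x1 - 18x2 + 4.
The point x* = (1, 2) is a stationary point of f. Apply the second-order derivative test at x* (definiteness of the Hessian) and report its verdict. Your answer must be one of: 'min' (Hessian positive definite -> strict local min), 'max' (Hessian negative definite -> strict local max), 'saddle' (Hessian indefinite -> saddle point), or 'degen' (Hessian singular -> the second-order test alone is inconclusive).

Compute the Hessian H = grad^2 f:
  H = [[7, 4], [4, 7]]
Verify stationarity: grad f(x*) = H x* + g = (0, 0).
Eigenvalues of H: 3, 11.
Both eigenvalues > 0, so H is positive definite -> x* is a strict local min.

min


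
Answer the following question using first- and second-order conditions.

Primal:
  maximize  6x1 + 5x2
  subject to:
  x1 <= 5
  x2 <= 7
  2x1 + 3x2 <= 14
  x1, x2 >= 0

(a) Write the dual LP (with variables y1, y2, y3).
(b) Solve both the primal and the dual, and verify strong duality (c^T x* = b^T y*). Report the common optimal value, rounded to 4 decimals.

The standard primal-dual pair for 'max c^T x s.t. A x <= b, x >= 0' is:
  Dual:  min b^T y  s.t.  A^T y >= c,  y >= 0.

So the dual LP is:
  minimize  5y1 + 7y2 + 14y3
  subject to:
    y1 + 2y3 >= 6
    y2 + 3y3 >= 5
    y1, y2, y3 >= 0

Solving the primal: x* = (5, 1.3333).
  primal value c^T x* = 36.6667.
Solving the dual: y* = (2.6667, 0, 1.6667).
  dual value b^T y* = 36.6667.
Strong duality: c^T x* = b^T y*. Confirmed.

36.6667


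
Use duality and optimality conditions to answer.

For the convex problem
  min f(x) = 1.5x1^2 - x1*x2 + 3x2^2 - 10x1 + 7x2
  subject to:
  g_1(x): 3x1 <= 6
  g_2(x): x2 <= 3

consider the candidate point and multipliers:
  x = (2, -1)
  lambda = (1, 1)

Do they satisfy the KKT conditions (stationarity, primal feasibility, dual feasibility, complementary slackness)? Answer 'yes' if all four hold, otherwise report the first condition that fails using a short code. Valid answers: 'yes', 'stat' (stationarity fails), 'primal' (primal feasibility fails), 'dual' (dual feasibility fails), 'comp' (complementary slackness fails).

Gradient of f: grad f(x) = Q x + c = (-3, -1)
Constraint values g_i(x) = a_i^T x - b_i:
  g_1((2, -1)) = 0
  g_2((2, -1)) = -4
Stationarity residual: grad f(x) + sum_i lambda_i a_i = (0, 0)
  -> stationarity OK
Primal feasibility (all g_i <= 0): OK
Dual feasibility (all lambda_i >= 0): OK
Complementary slackness (lambda_i * g_i(x) = 0 for all i): FAILS

Verdict: the first failing condition is complementary_slackness -> comp.

comp


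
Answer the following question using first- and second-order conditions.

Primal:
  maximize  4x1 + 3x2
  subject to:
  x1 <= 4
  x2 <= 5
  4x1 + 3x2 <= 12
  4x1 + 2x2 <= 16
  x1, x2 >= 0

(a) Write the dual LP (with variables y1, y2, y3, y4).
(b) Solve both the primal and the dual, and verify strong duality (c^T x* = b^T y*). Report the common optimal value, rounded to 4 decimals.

The standard primal-dual pair for 'max c^T x s.t. A x <= b, x >= 0' is:
  Dual:  min b^T y  s.t.  A^T y >= c,  y >= 0.

So the dual LP is:
  minimize  4y1 + 5y2 + 12y3 + 16y4
  subject to:
    y1 + 4y3 + 4y4 >= 4
    y2 + 3y3 + 2y4 >= 3
    y1, y2, y3, y4 >= 0

Solving the primal: x* = (3, 0).
  primal value c^T x* = 12.
Solving the dual: y* = (0, 0, 1, 0).
  dual value b^T y* = 12.
Strong duality: c^T x* = b^T y*. Confirmed.

12


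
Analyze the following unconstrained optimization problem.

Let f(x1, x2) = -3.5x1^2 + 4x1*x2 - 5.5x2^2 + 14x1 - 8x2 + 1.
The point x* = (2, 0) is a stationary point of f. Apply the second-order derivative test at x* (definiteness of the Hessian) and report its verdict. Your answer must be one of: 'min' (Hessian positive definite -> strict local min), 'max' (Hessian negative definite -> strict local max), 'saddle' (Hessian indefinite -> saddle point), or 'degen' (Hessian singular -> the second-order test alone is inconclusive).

Compute the Hessian H = grad^2 f:
  H = [[-7, 4], [4, -11]]
Verify stationarity: grad f(x*) = H x* + g = (0, 0).
Eigenvalues of H: -13.4721, -4.5279.
Both eigenvalues < 0, so H is negative definite -> x* is a strict local max.

max


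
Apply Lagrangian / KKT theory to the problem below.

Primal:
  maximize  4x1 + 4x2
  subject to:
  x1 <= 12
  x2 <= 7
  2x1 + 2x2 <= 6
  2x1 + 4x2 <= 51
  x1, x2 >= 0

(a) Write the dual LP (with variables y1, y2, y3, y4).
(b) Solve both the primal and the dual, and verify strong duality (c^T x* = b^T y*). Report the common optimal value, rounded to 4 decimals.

The standard primal-dual pair for 'max c^T x s.t. A x <= b, x >= 0' is:
  Dual:  min b^T y  s.t.  A^T y >= c,  y >= 0.

So the dual LP is:
  minimize  12y1 + 7y2 + 6y3 + 51y4
  subject to:
    y1 + 2y3 + 2y4 >= 4
    y2 + 2y3 + 4y4 >= 4
    y1, y2, y3, y4 >= 0

Solving the primal: x* = (3, 0).
  primal value c^T x* = 12.
Solving the dual: y* = (0, 0, 2, 0).
  dual value b^T y* = 12.
Strong duality: c^T x* = b^T y*. Confirmed.

12


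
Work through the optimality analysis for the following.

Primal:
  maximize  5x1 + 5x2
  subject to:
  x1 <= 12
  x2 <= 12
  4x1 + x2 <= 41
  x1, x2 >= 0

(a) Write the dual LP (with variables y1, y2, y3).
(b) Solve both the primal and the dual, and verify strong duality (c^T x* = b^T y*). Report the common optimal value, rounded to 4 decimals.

The standard primal-dual pair for 'max c^T x s.t. A x <= b, x >= 0' is:
  Dual:  min b^T y  s.t.  A^T y >= c,  y >= 0.

So the dual LP is:
  minimize  12y1 + 12y2 + 41y3
  subject to:
    y1 + 4y3 >= 5
    y2 + y3 >= 5
    y1, y2, y3 >= 0

Solving the primal: x* = (7.25, 12).
  primal value c^T x* = 96.25.
Solving the dual: y* = (0, 3.75, 1.25).
  dual value b^T y* = 96.25.
Strong duality: c^T x* = b^T y*. Confirmed.

96.25


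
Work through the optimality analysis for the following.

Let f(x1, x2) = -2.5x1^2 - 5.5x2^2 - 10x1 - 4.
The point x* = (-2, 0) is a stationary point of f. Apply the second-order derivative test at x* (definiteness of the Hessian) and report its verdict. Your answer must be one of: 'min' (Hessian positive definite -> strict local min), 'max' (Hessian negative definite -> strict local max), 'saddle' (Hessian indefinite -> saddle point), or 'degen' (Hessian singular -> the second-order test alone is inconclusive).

Compute the Hessian H = grad^2 f:
  H = [[-5, 0], [0, -11]]
Verify stationarity: grad f(x*) = H x* + g = (0, 0).
Eigenvalues of H: -11, -5.
Both eigenvalues < 0, so H is negative definite -> x* is a strict local max.

max


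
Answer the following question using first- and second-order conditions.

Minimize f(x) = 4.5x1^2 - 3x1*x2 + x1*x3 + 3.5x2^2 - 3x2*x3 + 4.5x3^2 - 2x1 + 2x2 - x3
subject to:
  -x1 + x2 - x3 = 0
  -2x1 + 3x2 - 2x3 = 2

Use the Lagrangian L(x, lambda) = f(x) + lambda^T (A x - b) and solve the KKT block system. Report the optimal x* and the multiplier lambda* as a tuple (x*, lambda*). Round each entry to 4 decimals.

Form the Lagrangian:
  L(x, lambda) = (1/2) x^T Q x + c^T x + lambda^T (A x - b)
Stationarity (grad_x L = 0): Q x + c + A^T lambda = 0.
Primal feasibility: A x = b.

This gives the KKT block system:
  [ Q   A^T ] [ x     ]   [-c ]
  [ A    0  ] [ lambda ] = [ b ]

Solving the linear system:
  x*      = (1.0625, 2, 0.9375)
  lambda* = (27.5, -12.5)
  f(x*)   = 12.9687

x* = (1.0625, 2, 0.9375), lambda* = (27.5, -12.5)


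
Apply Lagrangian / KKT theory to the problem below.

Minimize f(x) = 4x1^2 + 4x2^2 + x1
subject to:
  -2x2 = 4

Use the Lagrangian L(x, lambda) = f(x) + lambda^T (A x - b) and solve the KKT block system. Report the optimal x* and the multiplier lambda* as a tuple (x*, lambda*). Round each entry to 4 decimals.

Form the Lagrangian:
  L(x, lambda) = (1/2) x^T Q x + c^T x + lambda^T (A x - b)
Stationarity (grad_x L = 0): Q x + c + A^T lambda = 0.
Primal feasibility: A x = b.

This gives the KKT block system:
  [ Q   A^T ] [ x     ]   [-c ]
  [ A    0  ] [ lambda ] = [ b ]

Solving the linear system:
  x*      = (-0.125, -2)
  lambda* = (-8)
  f(x*)   = 15.9375

x* = (-0.125, -2), lambda* = (-8)


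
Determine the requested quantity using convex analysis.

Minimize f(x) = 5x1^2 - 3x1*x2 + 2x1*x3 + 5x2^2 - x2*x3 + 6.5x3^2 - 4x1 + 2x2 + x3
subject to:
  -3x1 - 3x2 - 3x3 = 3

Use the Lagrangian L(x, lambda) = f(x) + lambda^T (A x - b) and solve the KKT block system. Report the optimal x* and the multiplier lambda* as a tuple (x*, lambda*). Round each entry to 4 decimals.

Form the Lagrangian:
  L(x, lambda) = (1/2) x^T Q x + c^T x + lambda^T (A x - b)
Stationarity (grad_x L = 0): Q x + c + A^T lambda = 0.
Primal feasibility: A x = b.

This gives the KKT block system:
  [ Q   A^T ] [ x     ]   [-c ]
  [ A    0  ] [ lambda ] = [ b ]

Solving the linear system:
  x*      = (-0.0381, -0.5863, -0.3756)
  lambda* = (-1.1244)
  f(x*)   = 0.9886

x* = (-0.0381, -0.5863, -0.3756), lambda* = (-1.1244)


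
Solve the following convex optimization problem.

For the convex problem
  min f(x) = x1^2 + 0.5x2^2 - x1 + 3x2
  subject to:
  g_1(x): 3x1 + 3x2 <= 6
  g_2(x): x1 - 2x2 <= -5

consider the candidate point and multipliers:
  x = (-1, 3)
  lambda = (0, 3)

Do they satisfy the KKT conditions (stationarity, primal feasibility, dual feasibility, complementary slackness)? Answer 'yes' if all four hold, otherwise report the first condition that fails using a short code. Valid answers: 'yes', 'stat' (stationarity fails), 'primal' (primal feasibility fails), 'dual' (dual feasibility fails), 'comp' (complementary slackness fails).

Gradient of f: grad f(x) = Q x + c = (-3, 6)
Constraint values g_i(x) = a_i^T x - b_i:
  g_1((-1, 3)) = 0
  g_2((-1, 3)) = -2
Stationarity residual: grad f(x) + sum_i lambda_i a_i = (0, 0)
  -> stationarity OK
Primal feasibility (all g_i <= 0): OK
Dual feasibility (all lambda_i >= 0): OK
Complementary slackness (lambda_i * g_i(x) = 0 for all i): FAILS

Verdict: the first failing condition is complementary_slackness -> comp.

comp


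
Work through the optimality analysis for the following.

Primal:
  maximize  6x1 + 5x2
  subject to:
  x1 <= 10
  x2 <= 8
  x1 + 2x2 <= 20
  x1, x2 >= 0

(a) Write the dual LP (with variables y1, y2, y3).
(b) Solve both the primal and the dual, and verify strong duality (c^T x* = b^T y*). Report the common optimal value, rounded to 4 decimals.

The standard primal-dual pair for 'max c^T x s.t. A x <= b, x >= 0' is:
  Dual:  min b^T y  s.t.  A^T y >= c,  y >= 0.

So the dual LP is:
  minimize  10y1 + 8y2 + 20y3
  subject to:
    y1 + y3 >= 6
    y2 + 2y3 >= 5
    y1, y2, y3 >= 0

Solving the primal: x* = (10, 5).
  primal value c^T x* = 85.
Solving the dual: y* = (3.5, 0, 2.5).
  dual value b^T y* = 85.
Strong duality: c^T x* = b^T y*. Confirmed.

85


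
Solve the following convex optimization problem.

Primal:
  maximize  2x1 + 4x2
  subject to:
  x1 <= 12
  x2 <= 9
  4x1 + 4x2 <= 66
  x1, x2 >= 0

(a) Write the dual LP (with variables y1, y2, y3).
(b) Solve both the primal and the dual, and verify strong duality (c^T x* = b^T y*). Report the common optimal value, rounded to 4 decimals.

The standard primal-dual pair for 'max c^T x s.t. A x <= b, x >= 0' is:
  Dual:  min b^T y  s.t.  A^T y >= c,  y >= 0.

So the dual LP is:
  minimize  12y1 + 9y2 + 66y3
  subject to:
    y1 + 4y3 >= 2
    y2 + 4y3 >= 4
    y1, y2, y3 >= 0

Solving the primal: x* = (7.5, 9).
  primal value c^T x* = 51.
Solving the dual: y* = (0, 2, 0.5).
  dual value b^T y* = 51.
Strong duality: c^T x* = b^T y*. Confirmed.

51


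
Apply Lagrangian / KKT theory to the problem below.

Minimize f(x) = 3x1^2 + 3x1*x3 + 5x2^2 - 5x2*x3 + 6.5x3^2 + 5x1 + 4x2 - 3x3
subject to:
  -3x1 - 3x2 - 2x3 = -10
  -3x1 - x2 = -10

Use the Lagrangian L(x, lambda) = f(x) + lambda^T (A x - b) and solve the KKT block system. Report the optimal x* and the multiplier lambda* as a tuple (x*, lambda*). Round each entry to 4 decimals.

Form the Lagrangian:
  L(x, lambda) = (1/2) x^T Q x + c^T x + lambda^T (A x - b)
Stationarity (grad_x L = 0): Q x + c + A^T lambda = 0.
Primal feasibility: A x = b.

This gives the KKT block system:
  [ Q   A^T ] [ x     ]   [-c ]
  [ A    0  ] [ lambda ] = [ b ]

Solving the linear system:
  x*      = (3.2274, 0.3178, -0.3178)
  lambda* = (0.4813, 7.3224)
  f(x*)   = 48.1994

x* = (3.2274, 0.3178, -0.3178), lambda* = (0.4813, 7.3224)


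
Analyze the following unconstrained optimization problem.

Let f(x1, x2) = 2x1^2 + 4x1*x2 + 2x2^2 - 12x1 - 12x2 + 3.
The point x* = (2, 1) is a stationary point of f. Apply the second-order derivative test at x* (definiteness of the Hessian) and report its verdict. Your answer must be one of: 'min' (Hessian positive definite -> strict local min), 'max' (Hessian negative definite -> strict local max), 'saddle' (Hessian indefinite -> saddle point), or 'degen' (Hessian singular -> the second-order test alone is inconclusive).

Compute the Hessian H = grad^2 f:
  H = [[4, 4], [4, 4]]
Verify stationarity: grad f(x*) = H x* + g = (0, 0).
Eigenvalues of H: 0, 8.
H has a zero eigenvalue (singular; positive semidefinite but not definite), so H is neither positive definite, negative definite, nor indefinite. The second-order test alone is inconclusive -> degen.
(Indeed, f is constant along the null direction of H through x*, so x* is not a strict local extremum.)

degen


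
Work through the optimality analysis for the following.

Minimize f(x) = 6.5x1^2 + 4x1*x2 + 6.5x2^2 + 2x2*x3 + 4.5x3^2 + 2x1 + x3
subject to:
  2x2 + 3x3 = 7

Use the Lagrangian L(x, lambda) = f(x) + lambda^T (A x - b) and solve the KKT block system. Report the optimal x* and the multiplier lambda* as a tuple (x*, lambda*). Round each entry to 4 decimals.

Form the Lagrangian:
  L(x, lambda) = (1/2) x^T Q x + c^T x + lambda^T (A x - b)
Stationarity (grad_x L = 0): Q x + c + A^T lambda = 0.
Primal feasibility: A x = b.

This gives the KKT block system:
  [ Q   A^T ] [ x     ]   [-c ]
  [ A    0  ] [ lambda ] = [ b ]

Solving the linear system:
  x*      = (-0.4031, 0.8102, 1.7932)
  lambda* = (-6.2531)
  f(x*)   = 22.3793

x* = (-0.4031, 0.8102, 1.7932), lambda* = (-6.2531)


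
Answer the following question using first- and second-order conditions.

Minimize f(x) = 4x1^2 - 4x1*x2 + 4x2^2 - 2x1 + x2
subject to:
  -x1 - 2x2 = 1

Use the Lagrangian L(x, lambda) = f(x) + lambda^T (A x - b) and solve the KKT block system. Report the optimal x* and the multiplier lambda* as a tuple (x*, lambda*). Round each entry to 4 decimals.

Form the Lagrangian:
  L(x, lambda) = (1/2) x^T Q x + c^T x + lambda^T (A x - b)
Stationarity (grad_x L = 0): Q x + c + A^T lambda = 0.
Primal feasibility: A x = b.

This gives the KKT block system:
  [ Q   A^T ] [ x     ]   [-c ]
  [ A    0  ] [ lambda ] = [ b ]

Solving the linear system:
  x*      = (-0.1071, -0.4464)
  lambda* = (-1.0714)
  f(x*)   = 0.4196

x* = (-0.1071, -0.4464), lambda* = (-1.0714)


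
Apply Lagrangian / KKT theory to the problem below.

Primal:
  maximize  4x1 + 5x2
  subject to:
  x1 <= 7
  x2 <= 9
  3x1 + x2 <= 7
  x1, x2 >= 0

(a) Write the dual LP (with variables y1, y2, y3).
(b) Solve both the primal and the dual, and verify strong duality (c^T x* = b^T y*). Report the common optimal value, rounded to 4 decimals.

The standard primal-dual pair for 'max c^T x s.t. A x <= b, x >= 0' is:
  Dual:  min b^T y  s.t.  A^T y >= c,  y >= 0.

So the dual LP is:
  minimize  7y1 + 9y2 + 7y3
  subject to:
    y1 + 3y3 >= 4
    y2 + y3 >= 5
    y1, y2, y3 >= 0

Solving the primal: x* = (0, 7).
  primal value c^T x* = 35.
Solving the dual: y* = (0, 0, 5).
  dual value b^T y* = 35.
Strong duality: c^T x* = b^T y*. Confirmed.

35


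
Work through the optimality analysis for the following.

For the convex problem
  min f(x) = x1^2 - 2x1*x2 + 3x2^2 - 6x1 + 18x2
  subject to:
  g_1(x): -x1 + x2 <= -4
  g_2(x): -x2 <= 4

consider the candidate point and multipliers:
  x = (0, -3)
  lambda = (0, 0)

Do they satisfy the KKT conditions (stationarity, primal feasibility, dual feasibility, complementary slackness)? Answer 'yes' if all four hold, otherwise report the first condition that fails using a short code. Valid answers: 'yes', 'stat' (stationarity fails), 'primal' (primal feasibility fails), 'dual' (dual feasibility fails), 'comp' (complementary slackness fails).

Gradient of f: grad f(x) = Q x + c = (0, 0)
Constraint values g_i(x) = a_i^T x - b_i:
  g_1((0, -3)) = 1
  g_2((0, -3)) = -1
Stationarity residual: grad f(x) + sum_i lambda_i a_i = (0, 0)
  -> stationarity OK
Primal feasibility (all g_i <= 0): FAILS
Dual feasibility (all lambda_i >= 0): OK
Complementary slackness (lambda_i * g_i(x) = 0 for all i): OK

Verdict: the first failing condition is primal_feasibility -> primal.

primal


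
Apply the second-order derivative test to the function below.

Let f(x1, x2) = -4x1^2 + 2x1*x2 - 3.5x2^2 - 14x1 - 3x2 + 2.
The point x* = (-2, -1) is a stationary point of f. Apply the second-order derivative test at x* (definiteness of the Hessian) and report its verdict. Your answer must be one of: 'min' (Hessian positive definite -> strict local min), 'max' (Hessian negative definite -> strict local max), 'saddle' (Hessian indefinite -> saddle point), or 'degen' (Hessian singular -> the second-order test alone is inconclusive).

Compute the Hessian H = grad^2 f:
  H = [[-8, 2], [2, -7]]
Verify stationarity: grad f(x*) = H x* + g = (0, 0).
Eigenvalues of H: -9.5616, -5.4384.
Both eigenvalues < 0, so H is negative definite -> x* is a strict local max.

max


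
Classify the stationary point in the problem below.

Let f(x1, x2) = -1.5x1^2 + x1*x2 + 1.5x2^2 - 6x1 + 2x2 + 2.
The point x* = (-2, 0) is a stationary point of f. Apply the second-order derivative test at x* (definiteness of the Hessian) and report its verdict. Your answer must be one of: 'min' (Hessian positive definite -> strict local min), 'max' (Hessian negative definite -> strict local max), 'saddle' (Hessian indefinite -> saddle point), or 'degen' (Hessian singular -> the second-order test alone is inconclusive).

Compute the Hessian H = grad^2 f:
  H = [[-3, 1], [1, 3]]
Verify stationarity: grad f(x*) = H x* + g = (0, 0).
Eigenvalues of H: -3.1623, 3.1623.
Eigenvalues have mixed signs, so H is indefinite -> x* is a saddle point.

saddle


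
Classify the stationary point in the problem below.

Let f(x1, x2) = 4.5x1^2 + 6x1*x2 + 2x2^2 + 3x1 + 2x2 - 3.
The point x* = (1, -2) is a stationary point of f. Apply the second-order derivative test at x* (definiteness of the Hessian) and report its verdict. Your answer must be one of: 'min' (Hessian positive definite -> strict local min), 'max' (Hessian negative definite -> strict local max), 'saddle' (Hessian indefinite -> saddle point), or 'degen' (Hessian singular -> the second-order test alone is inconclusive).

Compute the Hessian H = grad^2 f:
  H = [[9, 6], [6, 4]]
Verify stationarity: grad f(x*) = H x* + g = (0, 0).
Eigenvalues of H: 0, 13.
H has a zero eigenvalue (singular; positive semidefinite but not definite), so H is neither positive definite, negative definite, nor indefinite. The second-order test alone is inconclusive -> degen.
(Indeed, f is constant along the null direction of H through x*, so x* is not a strict local extremum.)

degen


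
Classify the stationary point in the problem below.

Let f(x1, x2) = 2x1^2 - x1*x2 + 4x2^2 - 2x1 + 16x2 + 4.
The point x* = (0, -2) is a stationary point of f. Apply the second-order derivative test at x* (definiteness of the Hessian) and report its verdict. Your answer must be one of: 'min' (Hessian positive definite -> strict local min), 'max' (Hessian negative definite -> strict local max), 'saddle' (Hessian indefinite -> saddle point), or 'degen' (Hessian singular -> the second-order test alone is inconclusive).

Compute the Hessian H = grad^2 f:
  H = [[4, -1], [-1, 8]]
Verify stationarity: grad f(x*) = H x* + g = (0, 0).
Eigenvalues of H: 3.7639, 8.2361.
Both eigenvalues > 0, so H is positive definite -> x* is a strict local min.

min


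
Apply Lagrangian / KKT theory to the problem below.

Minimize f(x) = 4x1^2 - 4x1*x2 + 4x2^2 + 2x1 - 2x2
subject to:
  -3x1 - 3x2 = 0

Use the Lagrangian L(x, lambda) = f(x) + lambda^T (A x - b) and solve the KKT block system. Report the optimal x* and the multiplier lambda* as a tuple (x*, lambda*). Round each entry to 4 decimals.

Form the Lagrangian:
  L(x, lambda) = (1/2) x^T Q x + c^T x + lambda^T (A x - b)
Stationarity (grad_x L = 0): Q x + c + A^T lambda = 0.
Primal feasibility: A x = b.

This gives the KKT block system:
  [ Q   A^T ] [ x     ]   [-c ]
  [ A    0  ] [ lambda ] = [ b ]

Solving the linear system:
  x*      = (-0.1667, 0.1667)
  lambda* = (0)
  f(x*)   = -0.3333

x* = (-0.1667, 0.1667), lambda* = (0)


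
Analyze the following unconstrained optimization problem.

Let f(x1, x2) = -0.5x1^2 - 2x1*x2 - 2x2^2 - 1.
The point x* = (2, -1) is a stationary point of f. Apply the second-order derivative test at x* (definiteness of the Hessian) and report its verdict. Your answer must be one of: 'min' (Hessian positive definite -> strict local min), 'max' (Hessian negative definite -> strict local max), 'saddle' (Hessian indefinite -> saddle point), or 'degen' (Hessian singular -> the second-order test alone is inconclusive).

Compute the Hessian H = grad^2 f:
  H = [[-1, -2], [-2, -4]]
Verify stationarity: grad f(x*) = H x* + g = (0, 0).
Eigenvalues of H: -5, 0.
H has a zero eigenvalue (singular; negative semidefinite but not definite), so H is neither positive definite, negative definite, nor indefinite. The second-order test alone is inconclusive -> degen.
(Indeed, f is constant along the null direction of H through x*, so x* is not a strict local extremum.)

degen


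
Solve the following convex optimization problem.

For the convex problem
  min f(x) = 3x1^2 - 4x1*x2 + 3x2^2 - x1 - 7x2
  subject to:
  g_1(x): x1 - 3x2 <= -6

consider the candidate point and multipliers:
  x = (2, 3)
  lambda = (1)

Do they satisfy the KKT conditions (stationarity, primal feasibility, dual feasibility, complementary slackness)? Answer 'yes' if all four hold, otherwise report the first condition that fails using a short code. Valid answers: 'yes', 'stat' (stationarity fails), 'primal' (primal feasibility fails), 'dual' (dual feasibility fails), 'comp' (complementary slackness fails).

Gradient of f: grad f(x) = Q x + c = (-1, 3)
Constraint values g_i(x) = a_i^T x - b_i:
  g_1((2, 3)) = -1
Stationarity residual: grad f(x) + sum_i lambda_i a_i = (0, 0)
  -> stationarity OK
Primal feasibility (all g_i <= 0): OK
Dual feasibility (all lambda_i >= 0): OK
Complementary slackness (lambda_i * g_i(x) = 0 for all i): FAILS

Verdict: the first failing condition is complementary_slackness -> comp.

comp
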